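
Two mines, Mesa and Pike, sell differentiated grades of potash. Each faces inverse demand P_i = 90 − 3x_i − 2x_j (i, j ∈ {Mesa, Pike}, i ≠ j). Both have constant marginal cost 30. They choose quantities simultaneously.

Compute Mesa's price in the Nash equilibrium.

Mine Mesa's profit: π = x_{Mesa}(90 − 3x_{Mesa} − 2x_{Pike}) − 30x_{Mesa}.
∂π/∂x_{Mesa} = 60 − 6x_{Mesa} − 2x_{Pike} = 0 ⇒ x_{Mesa} = 10 − (1/3)x_{Pike}.
The game is symmetric, so in equilibrium x_{Pike} = x_{Mesa}: the reaction function gives (4/3)x_{Mesa} = 10, hence x_{Mesa} = 7.5.
P_{Mesa} = 90 − 3·7.5 − 2·7.5 = 52.5.

52.5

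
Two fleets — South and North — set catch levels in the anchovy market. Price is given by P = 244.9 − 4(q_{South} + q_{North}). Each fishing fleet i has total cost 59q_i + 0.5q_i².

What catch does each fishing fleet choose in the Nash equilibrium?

14.3

Fishing fleet South's profit: π = q_{South}(244.9 − 4(q_{South} + q_{North})) − 59q_{South} − 0.5q_{South}².
∂π/∂q_{South} = 185.9 − 9q_{South} − 4q_{North} = 0, so q_{South} = 1859/90 − (4/9)q_{North}.
Setting q_{South} = q_{North} in the reaction function: q_{South} = 1859/90 − (4/9)q_{South}, so q_{South} = (1859/90) / (13/9) = 14.3.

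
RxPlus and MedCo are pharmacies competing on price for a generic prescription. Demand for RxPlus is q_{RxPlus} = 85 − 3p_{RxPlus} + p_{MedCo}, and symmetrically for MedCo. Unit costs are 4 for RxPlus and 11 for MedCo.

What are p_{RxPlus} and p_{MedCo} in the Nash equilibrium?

20, 23

RxPlus's profit: π = (p_{RxPlus} − 4)(85 − 3p_{RxPlus} + p_{MedCo}).
∂π/∂p_{RxPlus} = 97 − 6p_{RxPlus} + p_{MedCo} = 0 ⇒ p_{RxPlus} = 97/6 + (1/6)p_{MedCo}.
Similarly p_{MedCo} = 59/3 + (1/6)p_{RxPlus}.
Solving the two reaction functions simultaneously: (1 − (1/6)(1/6))p_{RxPlus} = 97/6 + (1/6)·(59/3), so (35/36)p_{RxPlus} = 175/9 and p_{RxPlus} = 20.
Then p_{MedCo} = 59/3 + (1/6)·20 = 23.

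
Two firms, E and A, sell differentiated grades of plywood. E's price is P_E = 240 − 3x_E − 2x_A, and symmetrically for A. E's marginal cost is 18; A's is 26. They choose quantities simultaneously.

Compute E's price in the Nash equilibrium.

Firm E's profit: π = x_E(240 − 3x_E − 2x_A) − 18x_E.
∂π/∂x_E = 222 − 6x_E − 2x_A = 0 ⇒ x_E = 37 − (1/3)x_A.
Similarly x_A = 107/3 − (1/3)x_E.
Solving the two reaction functions simultaneously: (1 − (−1/3)(−1/3))x_E = 37 − (1/3)·(107/3), so (8/9)x_E = 226/9 and x_E = 28.25.
Then x_A = 107/3 − (1/3)·28.25 = 26.25.
P_E = 240 − 3·28.25 − 2·26.25 = 102.75.

102.75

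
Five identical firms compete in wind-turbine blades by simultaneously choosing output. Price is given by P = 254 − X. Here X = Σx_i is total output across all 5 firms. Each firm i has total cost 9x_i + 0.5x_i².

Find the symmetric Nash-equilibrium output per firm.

35

A representative firm's profit is π_i = x_i(254 − X) − 9x_i − 0.5x_i², with X = x_i + Σ_{j≠i} x_j.
First-order condition: 245 − 3x_i − Σ_{j≠i} x_j = 0.
With identical firms, set every x_j = x: then 245 − 3x − 4x = 0, i.e. x = 245/7 = 35.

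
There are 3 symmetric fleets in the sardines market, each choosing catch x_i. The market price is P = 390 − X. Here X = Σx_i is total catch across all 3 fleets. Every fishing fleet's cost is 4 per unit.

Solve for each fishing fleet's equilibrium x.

A representative fishing fleet's profit is π_i = x_i(390 − X) − 4x_i, with X = x_i + Σ_{j≠i} x_j.
First-order condition: 386 − 2x_i − Σ_{j≠i} x_j = 0.
In a symmetric equilibrium every fishing fleet chooses the same x, so Σ_{j≠i} x_j = 2x. The condition becomes 386 − 4x = 0, giving x = 386/4 = 96.5.

96.5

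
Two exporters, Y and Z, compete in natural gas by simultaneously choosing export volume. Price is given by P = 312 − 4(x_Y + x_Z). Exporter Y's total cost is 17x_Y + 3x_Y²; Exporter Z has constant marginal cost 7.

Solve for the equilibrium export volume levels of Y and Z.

Exporter Y's profit: π = x_Y(312 − 4(x_Y + x_Z)) − 17x_Y − 3x_Y².
∂π/∂x_Y = 295 − 14x_Y − 4x_Z = 0, so x_Y = 295/14 − (2/7)x_Z.
For Z: ∂π/∂x_Z = 305 − 8x_Z − 4x_Y = 0 ⇒ x_Z = 38.125 − 0.5x_Y.
Solving the two reaction functions simultaneously: (1 − (−2/7)(−0.5))x_Y = 295/14 − (2/7)·38.125, so (6/7)x_Y = 285/28 and x_Y = 11.875.
Then x_Z = 38.125 − 0.5·11.875 = 32.1875.

11.875, 32.1875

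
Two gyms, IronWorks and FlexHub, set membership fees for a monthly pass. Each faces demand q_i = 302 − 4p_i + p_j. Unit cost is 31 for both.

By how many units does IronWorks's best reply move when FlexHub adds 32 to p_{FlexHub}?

IronWorks's profit: π = (p_{IronWorks} − 31)(302 − 4p_{IronWorks} + p_{FlexHub}).
∂π/∂p_{IronWorks} = 426 − 8p_{IronWorks} + p_{FlexHub} = 0 ⇒ p_{IronWorks} = 53.25 + 0.125p_{FlexHub}.
The reaction-function slope is 0.125, so a 32-unit rise in p_{FlexHub} moves p_{IronWorks} by 0.125 × 32 = 4. IronWorks's best response rises — the actions are strategic complements.

4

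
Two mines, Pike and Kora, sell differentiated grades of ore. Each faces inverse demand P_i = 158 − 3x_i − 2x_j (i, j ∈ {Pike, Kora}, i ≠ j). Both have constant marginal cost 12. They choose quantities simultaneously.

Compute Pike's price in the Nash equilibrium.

Mine Pike's profit: π = x_{Pike}(158 − 3x_{Pike} − 2x_{Kora}) − 12x_{Pike}.
∂π/∂x_{Pike} = 146 − 6x_{Pike} − 2x_{Kora} = 0 ⇒ x_{Pike} = 73/3 − (1/3)x_{Kora}.
The game is symmetric, so in equilibrium x_{Kora} = x_{Pike}: the reaction function gives (4/3)x_{Pike} = 73/3, hence x_{Pike} = 18.25.
P_{Pike} = 158 − 3·18.25 − 2·18.25 = 66.75.

66.75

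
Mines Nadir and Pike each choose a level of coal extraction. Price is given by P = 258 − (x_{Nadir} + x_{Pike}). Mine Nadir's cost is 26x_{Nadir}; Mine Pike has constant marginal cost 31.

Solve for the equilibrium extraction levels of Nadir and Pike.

79, 74

Mine Nadir's profit: π = x_{Nadir}(258 − (x_{Nadir} + x_{Pike})) − 26x_{Nadir}.
∂π/∂x_{Nadir} = 232 − 2x_{Nadir} − x_{Pike} = 0, so x_{Nadir} = 116 − 0.5x_{Pike}.
By the same steps for Pike: x_{Pike} = 113.5 − 0.5x_{Nadir}.
Solving the two reaction functions simultaneously: (1 − (−0.5)(−0.5))x_{Nadir} = 116 − 0.5·113.5, so 0.75x_{Nadir} = 59.25 and x_{Nadir} = 79.
Then x_{Pike} = 113.5 − 0.5·79 = 74.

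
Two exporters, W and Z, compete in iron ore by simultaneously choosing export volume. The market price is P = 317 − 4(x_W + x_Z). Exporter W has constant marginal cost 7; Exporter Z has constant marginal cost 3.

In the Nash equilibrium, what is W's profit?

Exporter W's profit: π = x_W(317 − 4(x_W + x_Z)) − 7x_W.
∂π/∂x_W = 310 − 8x_W − 4x_Z = 0, so x_W = 38.75 − 0.5x_Z.
By the same steps for Z: x_Z = 39.25 − 0.5x_W.
Plugging x_Z into W's best response: x_W = 38.75 − 0.5(39.25 − 0.5x_W) ⇒ 0.75x_W = 19.125, so x_W = 25.5.
Then x_Z = 39.25 − 0.5·25.5 = 26.5.
Price P = 317 − 4·52 = 109.
W's profit: (109 − 7)·25.5 = 2601.

2601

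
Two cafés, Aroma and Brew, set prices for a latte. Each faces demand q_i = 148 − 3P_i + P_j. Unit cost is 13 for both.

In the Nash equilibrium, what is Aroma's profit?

1786.08

Aroma's profit: π = (P_{Aroma} − 13)(148 − 3P_{Aroma} + P_{Brew}).
∂π/∂P_{Aroma} = 187 − 6P_{Aroma} + P_{Brew} = 0 ⇒ P_{Aroma} = 187/6 + (1/6)P_{Brew}.
Setting P_{Aroma} = P_{Brew} in the reaction function: P_{Aroma} = 187/6 + (1/6)P_{Aroma}, so P_{Aroma} = (187/6) / (5/6) = 37.4.
q_{Aroma} = 148 − 3·37.4 + 37.4 = 73.2.
Profit = (37.4 − 13)·73.2 = 1786.08.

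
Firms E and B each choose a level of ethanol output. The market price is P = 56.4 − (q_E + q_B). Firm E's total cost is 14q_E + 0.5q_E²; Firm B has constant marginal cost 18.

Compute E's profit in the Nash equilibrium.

Firm E's profit: π = q_E(56.4 − (q_E + q_B)) − 14q_E − 0.5q_E².
∂π/∂q_E = 42.4 − 3q_E − q_B = 0, so q_E = 212/15 − (1/3)q_B.
For B: ∂π/∂q_B = 38.4 − 2q_B − q_E = 0 ⇒ q_B = 19.2 − 0.5q_E.
Solving the two reaction functions simultaneously: (1 − (−1/3)(−0.5))q_E = 212/15 − (1/3)·19.2, so (5/6)q_E = 116/15 and q_E = 9.28.
Then q_B = 19.2 − 0.5·9.28 = 14.56.
Price P = 56.4 − 23.84 = 32.56.
E's profit: (32.56 − 14)·9.28 − 0.5(9.28)² = 129.1776.

129.1776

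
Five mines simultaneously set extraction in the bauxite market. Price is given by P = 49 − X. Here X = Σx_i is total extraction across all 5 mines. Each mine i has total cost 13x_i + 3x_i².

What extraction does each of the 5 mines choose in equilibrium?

A representative mine's profit is π_i = x_i(49 − X) − 13x_i − 3x_i², with X = x_i + Σ_{j≠i} x_j.
First-order condition: 36 − 8x_i − Σ_{j≠i} x_j = 0.
Imposing symmetry (x_j = x for all j) turns Σ_{j≠i} x_j into 4x, so 36 = 12x and x = 3.

3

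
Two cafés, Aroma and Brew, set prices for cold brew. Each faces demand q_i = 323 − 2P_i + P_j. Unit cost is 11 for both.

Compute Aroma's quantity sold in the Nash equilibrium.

208

Aroma's profit: π = (P_{Aroma} − 11)(323 − 2P_{Aroma} + P_{Brew}).
∂π/∂P_{Aroma} = 345 − 4P_{Aroma} + P_{Brew} = 0 ⇒ P_{Aroma} = 86.25 + 0.25P_{Brew}.
By symmetry P_{Brew} = P_{Aroma}; substituting into the reaction function, 0.75P_{Aroma} = 86.25 and P_{Aroma} = 115.
q_{Aroma} = 323 − 2·115 + 115 = 208.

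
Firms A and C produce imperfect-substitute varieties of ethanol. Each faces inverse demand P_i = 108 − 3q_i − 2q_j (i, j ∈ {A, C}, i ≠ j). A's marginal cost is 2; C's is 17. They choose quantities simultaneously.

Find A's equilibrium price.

Firm A's profit: π = q_A(108 − 3q_A − 2q_C) − 2q_A.
∂π/∂q_A = 106 − 6q_A − 2q_C = 0 ⇒ q_A = 53/3 − (1/3)q_C.
Similarly q_C = 91/6 − (1/3)q_A.
Plugging q_C into A's best response: q_A = 53/3 − (1/3)(91/6 − (1/3)q_A) ⇒ (8/9)q_A = 227/18, so q_A = 14.1875.
Then q_C = 91/6 − (1/3)·14.1875 = 10.4375.
P_A = 108 − 3·14.1875 − 2·10.4375 = 44.5625.

44.5625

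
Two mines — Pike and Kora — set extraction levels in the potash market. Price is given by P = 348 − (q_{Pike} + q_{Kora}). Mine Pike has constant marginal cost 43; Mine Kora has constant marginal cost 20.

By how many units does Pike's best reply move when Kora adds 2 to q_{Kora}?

-1

Mine Pike's profit: π = q_{Pike}(348 − (q_{Pike} + q_{Kora})) − 43q_{Pike}.
∂π/∂q_{Pike} = 305 − 2q_{Pike} − q_{Kora} = 0, so q_{Pike} = 152.5 − 0.5q_{Kora}.
The reaction-function slope is −0.5, so a 2-unit rise in q_{Kora} moves q_{Pike} by −0.5 × 2 = −1. Pike's best response falls — the actions are strategic substitutes.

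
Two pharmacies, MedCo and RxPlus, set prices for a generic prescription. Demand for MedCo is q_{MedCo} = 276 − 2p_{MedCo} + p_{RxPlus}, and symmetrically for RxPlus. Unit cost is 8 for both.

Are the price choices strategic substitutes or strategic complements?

strategic complements

MedCo's profit: π = (p_{MedCo} − 8)(276 − 2p_{MedCo} + p_{RxPlus}).
∂π/∂p_{MedCo} = 292 − 4p_{MedCo} + p_{RxPlus} = 0 ⇒ p_{MedCo} = 73 + 0.25p_{RxPlus}.
The best-response slope dp_{MedCo}/dp_{RxPlus} = 0.25 > 0: the reaction function is upward-sloping, so the choices are strategic complements.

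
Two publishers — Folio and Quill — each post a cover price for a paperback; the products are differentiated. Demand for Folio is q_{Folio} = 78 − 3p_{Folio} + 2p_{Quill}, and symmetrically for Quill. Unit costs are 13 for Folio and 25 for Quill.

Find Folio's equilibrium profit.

Folio's profit: π = (p_{Folio} − 13)(78 − 3p_{Folio} + 2p_{Quill}).
∂π/∂p_{Folio} = 117 − 6p_{Folio} + 2p_{Quill} = 0 ⇒ p_{Folio} = 19.5 + (1/3)p_{Quill}.
Similarly p_{Quill} = 25.5 + (1/3)p_{Folio}.
Plugging p_{Quill} into Folio's best response: p_{Folio} = 19.5 + (1/3)(25.5 + (1/3)p_{Folio}) ⇒ (8/9)p_{Folio} = 28, so p_{Folio} = 31.5.
Then p_{Quill} = 25.5 + (1/3)·31.5 = 36.
q_{Folio} = 78 − 3·31.5 + 2·36 = 55.5.
Profit = (31.5 − 13)·55.5 = 1026.75.

1026.75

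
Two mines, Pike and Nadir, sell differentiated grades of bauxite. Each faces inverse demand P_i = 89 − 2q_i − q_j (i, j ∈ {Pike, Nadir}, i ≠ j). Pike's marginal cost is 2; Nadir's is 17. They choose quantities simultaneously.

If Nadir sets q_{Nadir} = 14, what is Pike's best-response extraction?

18.25

Mine Pike's profit: π = q_{Pike}(89 − 2q_{Pike} − q_{Nadir}) − 2q_{Pike}.
∂π/∂q_{Pike} = 87 − 4q_{Pike} − q_{Nadir} = 0 ⇒ q_{Pike} = 21.75 − 0.25q_{Nadir}.
At q_{Nadir} = 14: q_{Pike} = 21.75 − 0.25·14 = 18.25.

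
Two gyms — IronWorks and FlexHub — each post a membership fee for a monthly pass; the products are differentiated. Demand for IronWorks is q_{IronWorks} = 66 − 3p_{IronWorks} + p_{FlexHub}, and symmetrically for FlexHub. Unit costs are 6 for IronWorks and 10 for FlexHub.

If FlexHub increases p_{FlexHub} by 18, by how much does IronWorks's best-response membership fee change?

3

IronWorks's profit: π = (p_{IronWorks} − 6)(66 − 3p_{IronWorks} + p_{FlexHub}).
∂π/∂p_{IronWorks} = 84 − 6p_{IronWorks} + p_{FlexHub} = 0 ⇒ p_{IronWorks} = 14 + (1/6)p_{FlexHub}.
The reaction-function slope is 1/6, so an 18-unit rise in p_{FlexHub} moves p_{IronWorks} by 1/6 × 18 = 3. IronWorks's best response rises — the actions are strategic complements.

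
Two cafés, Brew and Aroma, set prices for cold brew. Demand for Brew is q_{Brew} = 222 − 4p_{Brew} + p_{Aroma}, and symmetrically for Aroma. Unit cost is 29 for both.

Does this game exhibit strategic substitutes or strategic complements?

Brew's profit: π = (p_{Brew} − 29)(222 − 4p_{Brew} + p_{Aroma}).
∂π/∂p_{Brew} = 338 − 8p_{Brew} + p_{Aroma} = 0 ⇒ p_{Brew} = 42.25 + 0.125p_{Aroma}.
The best-response slope dp_{Brew}/dp_{Aroma} = 0.125 > 0: the reaction function is upward-sloping, so the choices are strategic complements.

strategic complements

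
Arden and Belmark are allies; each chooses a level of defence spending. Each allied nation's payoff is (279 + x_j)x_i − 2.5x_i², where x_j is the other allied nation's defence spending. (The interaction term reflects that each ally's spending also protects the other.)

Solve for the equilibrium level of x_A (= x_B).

69.75

Arden's payoff is (279 + x_B)x_A − 2.5x_A².
∂π/∂x_A = 279 + x_B − 5x_A = 0, so x_A = 55.8 + 0.2x_B.
Setting x_A = x_B in the reaction function: x_A = 55.8 + 0.2x_A, so x_A = 55.8 / 0.8 = 69.75.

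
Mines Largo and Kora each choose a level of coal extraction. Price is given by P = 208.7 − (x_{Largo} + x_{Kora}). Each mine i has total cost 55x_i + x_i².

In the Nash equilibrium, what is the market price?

Mine Largo's profit: π = x_{Largo}(208.7 − (x_{Largo} + x_{Kora})) − 55x_{Largo} − x_{Largo}².
∂π/∂x_{Largo} = 153.7 − 4x_{Largo} − x_{Kora} = 0, so x_{Largo} = 38.425 − 0.25x_{Kora}.
Setting x_{Largo} = x_{Kora} in the reaction function: x_{Largo} = 38.425 − 0.25x_{Largo}, so x_{Largo} = 38.425 / 1.25 = 30.74.
Equilibrium price: P = 208.7 − 61.48 = 147.22.

147.22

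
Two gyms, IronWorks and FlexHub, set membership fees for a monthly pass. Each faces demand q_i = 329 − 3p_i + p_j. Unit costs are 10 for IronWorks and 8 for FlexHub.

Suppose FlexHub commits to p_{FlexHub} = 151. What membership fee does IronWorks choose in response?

85

IronWorks's profit: π = (p_{IronWorks} − 10)(329 − 3p_{IronWorks} + p_{FlexHub}).
∂π/∂p_{IronWorks} = 359 − 6p_{IronWorks} + p_{FlexHub} = 0 ⇒ p_{IronWorks} = 359/6 + (1/6)p_{FlexHub}.
At p_{FlexHub} = 151: p_{IronWorks} = 359/6 + (1/6)·151 = 85.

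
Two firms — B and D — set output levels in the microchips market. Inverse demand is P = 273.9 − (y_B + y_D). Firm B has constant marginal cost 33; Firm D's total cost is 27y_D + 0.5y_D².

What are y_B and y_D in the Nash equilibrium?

Firm B's profit: π = y_B(273.9 − (y_B + y_D)) − 33y_B.
∂π/∂y_B = 240.9 − 2y_B − y_D = 0, so y_B = 120.45 − 0.5y_D.
For D: ∂π/∂y_D = 246.9 − 3y_D − y_B = 0 ⇒ y_D = 82.3 − (1/3)y_B.
Plugging y_D into B's best response: y_B = 120.45 − 0.5(82.3 − (1/3)y_B) ⇒ (5/6)y_B = 79.3, so y_B = 95.16.
Then y_D = 82.3 − (1/3)·95.16 = 50.58.

95.16, 50.58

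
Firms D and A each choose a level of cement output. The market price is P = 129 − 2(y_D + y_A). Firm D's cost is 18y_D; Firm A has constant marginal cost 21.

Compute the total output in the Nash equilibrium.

Firm D's profit: π = y_D(129 − 2(y_D + y_A)) − 18y_D.
∂π/∂y_D = 111 − 4y_D − 2y_A = 0, so y_D = 27.75 − 0.5y_A.
By the same steps for A: y_A = 27 − 0.5y_D.
Solving the two reaction functions simultaneously: (1 − (−0.5)(−0.5))y_D = 27.75 − 0.5·27, so 0.75y_D = 14.25 and y_D = 19.
Then y_A = 27 − 0.5·19 = 17.5.
Total output: 19 + 17.5 = 36.5.

36.5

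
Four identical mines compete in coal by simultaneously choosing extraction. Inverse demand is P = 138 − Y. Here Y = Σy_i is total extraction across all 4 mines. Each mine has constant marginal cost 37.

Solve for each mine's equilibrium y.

20.2

A representative mine's profit is π_i = y_i(138 − Y) − 37y_i, with Y = y_i + Σ_{j≠i} y_j.
First-order condition: 101 − 2y_i − Σ_{j≠i} y_j = 0.
With identical mines, set every y_j = y: then 101 − 2y − 3y = 0, i.e. y = 101/5 = 20.2.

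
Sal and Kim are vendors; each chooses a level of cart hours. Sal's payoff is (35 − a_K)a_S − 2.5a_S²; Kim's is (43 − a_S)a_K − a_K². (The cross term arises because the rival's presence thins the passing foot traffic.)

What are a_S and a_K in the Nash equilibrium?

3, 20

Expanding Sal's payoff: 35a_S − a_Ka_S − 2.5a_S².
∂π/∂a_S = 35 − a_K − 5a_S = 0, so a_S = 7 − 0.2a_K.
Likewise for Kim: a_K = 21.5 − 0.5a_S.
Plugging a_K into Sal's best response: a_S = 7 − 0.2(21.5 − 0.5a_S) ⇒ 0.9a_S = 2.7, so a_S = 3.
Then a_K = 21.5 − 0.5·3 = 20.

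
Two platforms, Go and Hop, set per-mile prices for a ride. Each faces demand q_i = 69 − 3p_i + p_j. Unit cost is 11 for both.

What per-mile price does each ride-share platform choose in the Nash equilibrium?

Go's profit: π = (p_{Go} − 11)(69 − 3p_{Go} + p_{Hop}).
∂π/∂p_{Go} = 102 − 6p_{Go} + p_{Hop} = 0 ⇒ p_{Go} = 17 + (1/6)p_{Hop}.
The game is symmetric, so in equilibrium p_{Hop} = p_{Go}: the reaction function gives (5/6)p_{Go} = 17, hence p_{Go} = 20.4.

20.4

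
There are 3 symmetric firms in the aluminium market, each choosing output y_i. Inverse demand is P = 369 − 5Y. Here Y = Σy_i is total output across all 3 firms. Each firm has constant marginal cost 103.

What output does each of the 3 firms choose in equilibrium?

13.3

A representative firm's profit is π_i = y_i(369 − 5Y) − 103y_i, with Y = y_i + Σ_{j≠i} y_j.
First-order condition: 266 − 10y_i − 5Σ_{j≠i} y_j = 0.
Imposing symmetry (y_j = y for all j) turns Σ_{j≠i} y_j into 2y, so 266 = 20y and y = 13.3.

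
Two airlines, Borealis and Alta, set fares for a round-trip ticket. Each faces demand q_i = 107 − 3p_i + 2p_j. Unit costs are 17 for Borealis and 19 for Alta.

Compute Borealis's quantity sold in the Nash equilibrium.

68.625

Borealis's profit: π = (p_{Borealis} − 17)(107 − 3p_{Borealis} + 2p_{Alta}).
∂π/∂p_{Borealis} = 158 − 6p_{Borealis} + 2p_{Alta} = 0 ⇒ p_{Borealis} = 79/3 + (1/3)p_{Alta}.
Similarly p_{Alta} = 82/3 + (1/3)p_{Borealis}.
Plugging p_{Alta} into Borealis's best response: p_{Borealis} = 79/3 + (1/3)(82/3 + (1/3)p_{Borealis}) ⇒ (8/9)p_{Borealis} = 319/9, so p_{Borealis} = 39.875.
Then p_{Alta} = 82/3 + (1/3)·39.875 = 40.625.
q_{Borealis} = 107 − 3·39.875 + 2·40.625 = 68.625.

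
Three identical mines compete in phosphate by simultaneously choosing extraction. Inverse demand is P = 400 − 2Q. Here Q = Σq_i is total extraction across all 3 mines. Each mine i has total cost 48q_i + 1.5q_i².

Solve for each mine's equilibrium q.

A representative mine's profit is π_i = q_i(400 − 2Q) − 48q_i − 1.5q_i², with Q = q_i + Σ_{j≠i} q_j.
First-order condition: 352 − 7q_i − 2Σ_{j≠i} q_j = 0.
Imposing symmetry (q_j = q for all j) turns Σ_{j≠i} q_j into 2q, so 352 = 11q and q = 32.

32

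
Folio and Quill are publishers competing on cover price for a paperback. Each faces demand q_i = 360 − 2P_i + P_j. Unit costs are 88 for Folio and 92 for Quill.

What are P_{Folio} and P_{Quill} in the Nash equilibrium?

179.2, 180.8

Folio's profit: π = (P_{Folio} − 88)(360 − 2P_{Folio} + P_{Quill}).
∂π/∂P_{Folio} = 536 − 4P_{Folio} + P_{Quill} = 0 ⇒ P_{Folio} = 134 + 0.25P_{Quill}.
Similarly P_{Quill} = 136 + 0.25P_{Folio}.
Substituting the second reaction function into the first: P_{Folio} = 134 + 0.25(136 + 0.25P_{Folio}), which gives 0.9375P_{Folio} = 168 ⇒ P_{Folio} = 179.2.
Then P_{Quill} = 136 + 0.25·179.2 = 180.8.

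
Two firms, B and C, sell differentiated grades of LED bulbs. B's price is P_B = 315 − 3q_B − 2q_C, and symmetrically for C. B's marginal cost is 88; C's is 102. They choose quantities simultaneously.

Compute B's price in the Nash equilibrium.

Firm B's profit: π = q_B(315 − 3q_B − 2q_C) − 88q_B.
∂π/∂q_B = 227 − 6q_B − 2q_C = 0 ⇒ q_B = 227/6 − (1/3)q_C.
Similarly q_C = 35.5 − (1/3)q_B.
Solving the two reaction functions simultaneously: (1 − (−1/3)(−1/3))q_B = 227/6 − (1/3)·35.5, so (8/9)q_B = 26 and q_B = 29.25.
Then q_C = 35.5 − (1/3)·29.25 = 25.75.
P_B = 315 − 3·29.25 − 2·25.75 = 175.75.

175.75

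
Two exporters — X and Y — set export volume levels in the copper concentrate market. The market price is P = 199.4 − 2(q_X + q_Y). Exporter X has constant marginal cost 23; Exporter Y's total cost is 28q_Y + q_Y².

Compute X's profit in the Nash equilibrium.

Exporter X's profit: π = q_X(199.4 − 2(q_X + q_Y)) − 23q_X.
∂π/∂q_X = 176.4 − 4q_X − 2q_Y = 0, so q_X = 44.1 − 0.5q_Y.
For Y: ∂π/∂q_Y = 171.4 − 6q_Y − 2q_X = 0 ⇒ q_Y = 857/30 − (1/3)q_X.
Substituting the second reaction function into the first: q_X = 44.1 − 0.5(857/30 − (1/3)q_X), which gives (5/6)q_X = 1789/60 ⇒ q_X = 35.78.
Then q_Y = 857/30 − (1/3)·35.78 = 16.64.
Price P = 199.4 − 2·52.42 = 94.56.
X's profit: (94.56 − 23)·35.78 = 2560.4168.

2560.4168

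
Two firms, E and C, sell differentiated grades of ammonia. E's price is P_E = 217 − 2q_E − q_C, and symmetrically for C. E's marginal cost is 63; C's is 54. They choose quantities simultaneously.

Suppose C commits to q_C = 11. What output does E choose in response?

35.75

Firm E's profit: π = q_E(217 − 2q_E − q_C) − 63q_E.
∂π/∂q_E = 154 − 4q_E − q_C = 0 ⇒ q_E = 38.5 − 0.25q_C.
At q_C = 11: q_E = 38.5 − 0.25·11 = 35.75.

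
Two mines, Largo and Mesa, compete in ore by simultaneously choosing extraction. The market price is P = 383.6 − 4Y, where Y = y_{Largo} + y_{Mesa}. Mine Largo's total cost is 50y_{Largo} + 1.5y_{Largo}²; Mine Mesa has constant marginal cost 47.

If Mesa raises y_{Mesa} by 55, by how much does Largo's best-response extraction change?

-20

Mine Largo's profit: π = y_{Largo}(383.6 − 4(y_{Largo} + y_{Mesa})) − 50y_{Largo} − 1.5y_{Largo}².
∂π/∂y_{Largo} = 333.6 − 11y_{Largo} − 4y_{Mesa} = 0, so y_{Largo} = 1668/55 − (4/11)y_{Mesa}.
The reaction-function slope is −4/11, so a 55-unit rise in y_{Mesa} moves y_{Largo} by −4/11 × 55 = −20. Largo's best response falls — the actions are strategic substitutes.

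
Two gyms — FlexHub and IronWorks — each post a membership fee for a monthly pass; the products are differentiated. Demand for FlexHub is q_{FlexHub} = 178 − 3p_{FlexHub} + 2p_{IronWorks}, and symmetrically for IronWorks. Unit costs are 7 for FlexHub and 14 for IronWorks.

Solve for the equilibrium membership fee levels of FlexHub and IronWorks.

51.0625, 53.6875

FlexHub's profit: π = (p_{FlexHub} − 7)(178 − 3p_{FlexHub} + 2p_{IronWorks}).
∂π/∂p_{FlexHub} = 199 − 6p_{FlexHub} + 2p_{IronWorks} = 0 ⇒ p_{FlexHub} = 199/6 + (1/3)p_{IronWorks}.
Similarly p_{IronWorks} = 110/3 + (1/3)p_{FlexHub}.
Plugging p_{IronWorks} into FlexHub's best response: p_{FlexHub} = 199/6 + (1/3)(110/3 + (1/3)p_{FlexHub}) ⇒ (8/9)p_{FlexHub} = 817/18, so p_{FlexHub} = 51.0625.
Then p_{IronWorks} = 110/3 + (1/3)·51.0625 = 53.6875.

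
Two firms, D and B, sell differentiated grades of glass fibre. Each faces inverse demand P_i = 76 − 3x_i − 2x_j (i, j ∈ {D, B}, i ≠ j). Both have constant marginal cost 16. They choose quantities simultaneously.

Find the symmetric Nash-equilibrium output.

7.5

Firm D's profit: π = x_D(76 − 3x_D − 2x_B) − 16x_D.
∂π/∂x_D = 60 − 6x_D − 2x_B = 0 ⇒ x_D = 10 − (1/3)x_B.
Setting x_D = x_B in the reaction function: x_D = 10 − (1/3)x_D, so x_D = 10 / (4/3) = 7.5.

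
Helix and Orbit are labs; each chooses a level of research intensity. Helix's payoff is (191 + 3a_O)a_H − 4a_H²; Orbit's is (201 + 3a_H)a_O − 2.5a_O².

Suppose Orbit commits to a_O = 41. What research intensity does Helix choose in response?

39.25

Expanding Helix's payoff: 191a_H + 3a_Oa_H − 4a_H².
∂π/∂a_H = 191 + 3a_O − 8a_H = 0, so a_H = 23.875 + 0.375a_O.
At a_O = 41: a_H = 23.875 + 0.375·41 = 39.25.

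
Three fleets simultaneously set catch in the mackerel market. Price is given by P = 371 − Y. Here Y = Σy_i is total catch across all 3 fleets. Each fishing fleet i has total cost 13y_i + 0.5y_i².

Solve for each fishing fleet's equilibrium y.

A representative fishing fleet's profit is π_i = y_i(371 − Y) − 13y_i − 0.5y_i², with Y = y_i + Σ_{j≠i} y_j.
First-order condition: 358 − 3y_i − Σ_{j≠i} y_j = 0.
In a symmetric equilibrium every fishing fleet chooses the same y, so Σ_{j≠i} y_j = 2y. The condition becomes 358 − 5y = 0, giving y = 358/5 = 71.6.

71.6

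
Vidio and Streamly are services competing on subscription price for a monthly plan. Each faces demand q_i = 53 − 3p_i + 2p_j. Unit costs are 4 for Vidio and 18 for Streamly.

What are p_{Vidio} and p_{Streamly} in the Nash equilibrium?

Vidio's profit: π = (p_{Vidio} − 4)(53 − 3p_{Vidio} + 2p_{Streamly}).
∂π/∂p_{Vidio} = 65 − 6p_{Vidio} + 2p_{Streamly} = 0 ⇒ p_{Vidio} = 65/6 + (1/3)p_{Streamly}.
Similarly p_{Streamly} = 107/6 + (1/3)p_{Vidio}.
Solving the two reaction functions simultaneously: (1 − (1/3)(1/3))p_{Vidio} = 65/6 + (1/3)·(107/6), so (8/9)p_{Vidio} = 151/9 and p_{Vidio} = 18.875.
Then p_{Streamly} = 107/6 + (1/3)·18.875 = 24.125.

18.875, 24.125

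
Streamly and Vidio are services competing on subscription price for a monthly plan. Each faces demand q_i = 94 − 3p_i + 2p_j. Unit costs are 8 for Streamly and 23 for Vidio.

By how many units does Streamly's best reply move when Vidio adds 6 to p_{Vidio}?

2

Streamly's profit: π = (p_{Streamly} − 8)(94 − 3p_{Streamly} + 2p_{Vidio}).
∂π/∂p_{Streamly} = 118 − 6p_{Streamly} + 2p_{Vidio} = 0 ⇒ p_{Streamly} = 59/3 + (1/3)p_{Vidio}.
The reaction-function slope is 1/3, so a 6-unit rise in p_{Vidio} moves p_{Streamly} by 1/3 × 6 = 2. Streamly's best response rises — the actions are strategic complements.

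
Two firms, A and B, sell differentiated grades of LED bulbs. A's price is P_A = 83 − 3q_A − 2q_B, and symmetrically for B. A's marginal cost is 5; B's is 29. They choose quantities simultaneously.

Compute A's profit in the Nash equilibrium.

379.6875

Firm A's profit: π = q_A(83 − 3q_A − 2q_B) − 5q_A.
∂π/∂q_A = 78 − 6q_A − 2q_B = 0 ⇒ q_A = 13 − (1/3)q_B.
Similarly q_B = 9 − (1/3)q_A.
Substituting the second reaction function into the first: q_A = 13 − (1/3)(9 − (1/3)q_A), which gives (8/9)q_A = 10 ⇒ q_A = 11.25.
Then q_B = 9 − (1/3)·11.25 = 5.25.
P_A = 83 − 3·11.25 − 2·5.25 = 38.75.
Profit = (38.75 − 5)·11.25 = 379.6875.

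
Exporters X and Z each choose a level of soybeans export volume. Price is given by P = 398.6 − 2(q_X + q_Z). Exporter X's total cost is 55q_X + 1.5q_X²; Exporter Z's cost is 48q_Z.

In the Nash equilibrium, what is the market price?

Exporter X's profit: π = q_X(398.6 − 2(q_X + q_Z)) − 55q_X − 1.5q_X².
∂π/∂q_X = 343.6 − 7q_X − 2q_Z = 0, so q_X = 1718/35 − (2/7)q_Z.
For Z: ∂π/∂q_Z = 350.6 − 4q_Z − 2q_X = 0 ⇒ q_Z = 87.65 − 0.5q_X.
Plugging q_Z into X's best response: q_X = 1718/35 − (2/7)(87.65 − 0.5q_X) ⇒ (6/7)q_X = 1683/70, so q_X = 28.05.
Then q_Z = 87.65 − 0.5·28.05 = 73.625.
Equilibrium price: P = 398.6 − 2·101.675 = 195.25.

195.25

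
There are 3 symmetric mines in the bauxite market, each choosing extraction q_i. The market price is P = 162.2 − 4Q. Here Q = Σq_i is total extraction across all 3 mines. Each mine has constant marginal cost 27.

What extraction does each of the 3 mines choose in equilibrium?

8.45

A representative mine's profit is π_i = q_i(162.2 − 4Q) − 27q_i, with Q = q_i + Σ_{j≠i} q_j.
First-order condition: 135.2 − 8q_i − 4Σ_{j≠i} q_j = 0.
In a symmetric equilibrium every mine chooses the same q, so Σ_{j≠i} q_j = 2q. The condition becomes 135.2 − 16q = 0, giving q = 135.2/16 = 8.45.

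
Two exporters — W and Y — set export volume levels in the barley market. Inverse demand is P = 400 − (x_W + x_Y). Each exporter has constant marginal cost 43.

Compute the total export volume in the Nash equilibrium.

Exporter W's profit: π = x_W(400 − (x_W + x_Y)) − 43x_W.
∂π/∂x_W = 357 − 2x_W − x_Y = 0, so x_W = 178.5 − 0.5x_Y.
By symmetry x_Y = x_W; substituting into the reaction function, 1.5x_W = 178.5 and x_W = 119.
Total export volume: 119 + 119 = 238.

238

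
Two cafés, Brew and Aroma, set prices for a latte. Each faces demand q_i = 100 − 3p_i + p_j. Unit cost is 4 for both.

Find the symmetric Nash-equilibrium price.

22.4

Brew's profit: π = (p_{Brew} − 4)(100 − 3p_{Brew} + p_{Aroma}).
∂π/∂p_{Brew} = 112 − 6p_{Brew} + p_{Aroma} = 0 ⇒ p_{Brew} = 56/3 + (1/6)p_{Aroma}.
By symmetry p_{Aroma} = p_{Brew}; substituting into the reaction function, (5/6)p_{Brew} = 56/3 and p_{Brew} = 22.4.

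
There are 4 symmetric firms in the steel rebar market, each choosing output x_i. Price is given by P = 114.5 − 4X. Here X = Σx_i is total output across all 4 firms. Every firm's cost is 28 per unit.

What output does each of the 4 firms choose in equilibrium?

A representative firm's profit is π_i = x_i(114.5 − 4X) − 28x_i, with X = x_i + Σ_{j≠i} x_j.
First-order condition: 86.5 − 8x_i − 4Σ_{j≠i} x_j = 0.
Imposing symmetry (x_j = x for all j) turns Σ_{j≠i} x_j into 3x, so 86.5 = 20x and x = 4.325.

4.325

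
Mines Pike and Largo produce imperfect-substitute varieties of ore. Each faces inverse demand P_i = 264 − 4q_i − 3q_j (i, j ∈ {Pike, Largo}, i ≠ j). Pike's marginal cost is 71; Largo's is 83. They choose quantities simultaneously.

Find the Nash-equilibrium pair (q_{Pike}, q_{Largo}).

Mine Pike's profit: π = q_{Pike}(264 − 4q_{Pike} − 3q_{Largo}) − 71q_{Pike}.
∂π/∂q_{Pike} = 193 − 8q_{Pike} − 3q_{Largo} = 0 ⇒ q_{Pike} = 24.125 − 0.375q_{Largo}.
Similarly q_{Largo} = 22.625 − 0.375q_{Pike}.
Substituting the second reaction function into the first: q_{Pike} = 24.125 − 0.375(22.625 − 0.375q_{Pike}), which gives (55/64)q_{Pike} = 1001/64 ⇒ q_{Pike} = 18.2.
Then q_{Largo} = 22.625 − 0.375·18.2 = 15.8.

18.2, 15.8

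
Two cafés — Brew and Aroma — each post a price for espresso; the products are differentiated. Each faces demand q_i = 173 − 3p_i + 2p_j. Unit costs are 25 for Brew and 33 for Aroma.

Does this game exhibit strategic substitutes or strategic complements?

Brew's profit: π = (p_{Brew} − 25)(173 − 3p_{Brew} + 2p_{Aroma}).
∂π/∂p_{Brew} = 248 − 6p_{Brew} + 2p_{Aroma} = 0 ⇒ p_{Brew} = 124/3 + (1/3)p_{Aroma}.
The best-response slope dp_{Brew}/dp_{Aroma} = 1/3 > 0: the reaction function is upward-sloping, so the choices are strategic complements.

strategic complements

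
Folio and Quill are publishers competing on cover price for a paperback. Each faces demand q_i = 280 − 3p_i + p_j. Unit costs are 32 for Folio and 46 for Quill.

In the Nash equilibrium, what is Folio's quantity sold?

Folio's profit: π = (p_{Folio} − 32)(280 − 3p_{Folio} + p_{Quill}).
∂π/∂p_{Folio} = 376 − 6p_{Folio} + p_{Quill} = 0 ⇒ p_{Folio} = 188/3 + (1/6)p_{Quill}.
Similarly p_{Quill} = 209/3 + (1/6)p_{Folio}.
Plugging p_{Quill} into Folio's best response: p_{Folio} = 188/3 + (1/6)(209/3 + (1/6)p_{Folio}) ⇒ (35/36)p_{Folio} = 1337/18, so p_{Folio} = 76.4.
Then p_{Quill} = 209/3 + (1/6)·76.4 = 82.4.
q_{Folio} = 280 − 3·76.4 + 82.4 = 133.2.

133.2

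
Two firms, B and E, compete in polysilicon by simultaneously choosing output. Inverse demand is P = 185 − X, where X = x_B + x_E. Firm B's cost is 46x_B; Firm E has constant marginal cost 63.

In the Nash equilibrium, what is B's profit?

2704

Firm B's profit: π = x_B(185 − (x_B + x_E)) − 46x_B.
∂π/∂x_B = 139 − 2x_B − x_E = 0, so x_B = 69.5 − 0.5x_E.
By the same steps for E: x_E = 61 − 0.5x_B.
Plugging x_E into B's best response: x_B = 69.5 − 0.5(61 − 0.5x_B) ⇒ 0.75x_B = 39, so x_B = 52.
Then x_E = 61 − 0.5·52 = 35.
Price P = 185 − 87 = 98.
B's profit: (98 − 46)·52 = 2704.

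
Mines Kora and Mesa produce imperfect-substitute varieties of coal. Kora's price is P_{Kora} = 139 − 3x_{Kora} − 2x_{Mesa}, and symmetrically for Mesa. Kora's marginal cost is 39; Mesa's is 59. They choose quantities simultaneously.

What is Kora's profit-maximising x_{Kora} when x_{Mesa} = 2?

Mine Kora's profit: π = x_{Kora}(139 − 3x_{Kora} − 2x_{Mesa}) − 39x_{Kora}.
∂π/∂x_{Kora} = 100 − 6x_{Kora} − 2x_{Mesa} = 0 ⇒ x_{Kora} = 50/3 − (1/3)x_{Mesa}.
At x_{Mesa} = 2: x_{Kora} = 50/3 − (1/3)·2 = 16.

16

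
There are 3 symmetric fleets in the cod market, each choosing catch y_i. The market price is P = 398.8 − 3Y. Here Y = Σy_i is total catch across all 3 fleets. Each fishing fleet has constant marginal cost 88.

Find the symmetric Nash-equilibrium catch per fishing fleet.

25.9

A representative fishing fleet's profit is π_i = y_i(398.8 − 3Y) − 88y_i, with Y = y_i + Σ_{j≠i} y_j.
First-order condition: 310.8 − 6y_i − 3Σ_{j≠i} y_j = 0.
In a symmetric equilibrium every fishing fleet chooses the same y, so Σ_{j≠i} y_j = 2y. The condition becomes 310.8 − 12y = 0, giving y = 310.8/12 = 25.9.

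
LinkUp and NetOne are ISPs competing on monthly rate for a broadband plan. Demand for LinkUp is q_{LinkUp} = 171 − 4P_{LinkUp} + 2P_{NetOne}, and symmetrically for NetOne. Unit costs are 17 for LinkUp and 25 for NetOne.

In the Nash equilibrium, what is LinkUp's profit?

2284.84

LinkUp's profit: π = (P_{LinkUp} − 17)(171 − 4P_{LinkUp} + 2P_{NetOne}).
∂π/∂P_{LinkUp} = 239 − 8P_{LinkUp} + 2P_{NetOne} = 0 ⇒ P_{LinkUp} = 29.875 + 0.25P_{NetOne}.
Similarly P_{NetOne} = 33.875 + 0.25P_{LinkUp}.
Substituting the second reaction function into the first: P_{LinkUp} = 29.875 + 0.25(33.875 + 0.25P_{LinkUp}), which gives 0.9375P_{LinkUp} = 1227/32 ⇒ P_{LinkUp} = 40.9.
Then P_{NetOne} = 33.875 + 0.25·40.9 = 44.1.
q_{LinkUp} = 171 − 4·40.9 + 2·44.1 = 95.6.
Profit = (40.9 − 17)·95.6 = 2284.84.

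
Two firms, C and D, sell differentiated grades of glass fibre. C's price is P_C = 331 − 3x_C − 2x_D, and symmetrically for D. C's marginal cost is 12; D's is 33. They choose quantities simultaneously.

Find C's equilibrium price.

Firm C's profit: π = x_C(331 − 3x_C − 2x_D) − 12x_C.
∂π/∂x_C = 319 − 6x_C − 2x_D = 0 ⇒ x_C = 319/6 − (1/3)x_D.
Similarly x_D = 149/3 − (1/3)x_C.
Substituting the second reaction function into the first: x_C = 319/6 − (1/3)(149/3 − (1/3)x_C), which gives (8/9)x_C = 659/18 ⇒ x_C = 41.1875.
Then x_D = 149/3 − (1/3)·41.1875 = 35.9375.
P_C = 331 − 3·41.1875 − 2·35.9375 = 135.5625.

135.5625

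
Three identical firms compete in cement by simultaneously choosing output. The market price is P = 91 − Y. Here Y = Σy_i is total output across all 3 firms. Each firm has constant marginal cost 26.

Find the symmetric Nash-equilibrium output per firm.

A representative firm's profit is π_i = y_i(91 − Y) − 26y_i, with Y = y_i + Σ_{j≠i} y_j.
First-order condition: 65 − 2y_i − Σ_{j≠i} y_j = 0.
Imposing symmetry (y_j = y for all j) turns Σ_{j≠i} y_j into 2y, so 65 = 4y and y = 16.25.

16.25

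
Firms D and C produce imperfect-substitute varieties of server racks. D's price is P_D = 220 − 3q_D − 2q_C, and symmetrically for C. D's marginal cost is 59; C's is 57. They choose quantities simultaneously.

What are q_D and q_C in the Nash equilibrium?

20, 20.5

Firm D's profit: π = q_D(220 − 3q_D − 2q_C) − 59q_D.
∂π/∂q_D = 161 − 6q_D − 2q_C = 0 ⇒ q_D = 161/6 − (1/3)q_C.
Similarly q_C = 163/6 − (1/3)q_D.
Solving the two reaction functions simultaneously: (1 − (−1/3)(−1/3))q_D = 161/6 − (1/3)·(163/6), so (8/9)q_D = 160/9 and q_D = 20.
Then q_C = 163/6 − (1/3)·20 = 20.5.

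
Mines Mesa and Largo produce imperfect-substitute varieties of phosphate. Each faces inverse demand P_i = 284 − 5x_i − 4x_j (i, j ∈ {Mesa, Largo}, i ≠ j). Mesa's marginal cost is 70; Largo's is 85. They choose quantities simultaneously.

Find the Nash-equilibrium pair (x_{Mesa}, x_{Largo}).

16, 13.5

Mine Mesa's profit: π = x_{Mesa}(284 − 5x_{Mesa} − 4x_{Largo}) − 70x_{Mesa}.
∂π/∂x_{Mesa} = 214 − 10x_{Mesa} − 4x_{Largo} = 0 ⇒ x_{Mesa} = 21.4 − 0.4x_{Largo}.
Similarly x_{Largo} = 19.9 − 0.4x_{Mesa}.
Plugging x_{Largo} into Mesa's best response: x_{Mesa} = 21.4 − 0.4(19.9 − 0.4x_{Mesa}) ⇒ 0.84x_{Mesa} = 13.44, so x_{Mesa} = 16.
Then x_{Largo} = 19.9 − 0.4·16 = 13.5.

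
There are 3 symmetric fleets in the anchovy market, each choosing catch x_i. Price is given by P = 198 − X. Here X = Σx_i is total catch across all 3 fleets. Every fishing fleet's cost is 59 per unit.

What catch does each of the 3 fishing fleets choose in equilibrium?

A representative fishing fleet's profit is π_i = x_i(198 − X) − 59x_i, with X = x_i + Σ_{j≠i} x_j.
First-order condition: 139 − 2x_i − Σ_{j≠i} x_j = 0.
With identical fishing fleets, set every x_j = x: then 139 − 2x − 2x = 0, i.e. x = 139/4 = 34.75.

34.75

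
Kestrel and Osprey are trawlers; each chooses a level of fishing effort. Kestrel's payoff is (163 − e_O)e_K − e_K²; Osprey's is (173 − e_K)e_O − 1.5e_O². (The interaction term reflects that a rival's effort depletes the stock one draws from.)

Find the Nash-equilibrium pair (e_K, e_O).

Expanding Kestrel's payoff: 163e_K − e_Oe_K − e_K².
∂π/∂e_K = 163 − e_O − 2e_K = 0, so e_K = 81.5 − 0.5e_O.
Likewise for Osprey: e_O = 173/3 − (1/3)e_K.
Substituting the second reaction function into the first: e_K = 81.5 − 0.5(173/3 − (1/3)e_K), which gives (5/6)e_K = 158/3 ⇒ e_K = 63.2.
Then e_O = 173/3 − (1/3)·63.2 = 36.6.

63.2, 36.6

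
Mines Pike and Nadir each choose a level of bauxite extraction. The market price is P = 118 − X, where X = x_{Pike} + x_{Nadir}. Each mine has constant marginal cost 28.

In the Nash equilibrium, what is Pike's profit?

900

Mine Pike's profit: π = x_{Pike}(118 − (x_{Pike} + x_{Nadir})) − 28x_{Pike}.
∂π/∂x_{Pike} = 90 − 2x_{Pike} − x_{Nadir} = 0, so x_{Pike} = 45 − 0.5x_{Nadir}.
The game is symmetric, so in equilibrium x_{Nadir} = x_{Pike}: the reaction function gives 1.5x_{Pike} = 45, hence x_{Pike} = 30.
Price P = 118 − 60 = 58.
Pike's profit: (58 − 28)·30 = 900.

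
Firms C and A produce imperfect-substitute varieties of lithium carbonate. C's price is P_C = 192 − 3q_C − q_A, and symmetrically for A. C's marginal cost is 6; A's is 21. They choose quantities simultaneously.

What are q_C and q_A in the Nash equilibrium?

27, 24

Firm C's profit: π = q_C(192 − 3q_C − q_A) − 6q_C.
∂π/∂q_C = 186 − 6q_C − q_A = 0 ⇒ q_C = 31 − (1/6)q_A.
Similarly q_A = 28.5 − (1/6)q_C.
Solving the two reaction functions simultaneously: (1 − (−1/6)(−1/6))q_C = 31 − (1/6)·28.5, so (35/36)q_C = 26.25 and q_C = 27.
Then q_A = 28.5 − (1/6)·27 = 24.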